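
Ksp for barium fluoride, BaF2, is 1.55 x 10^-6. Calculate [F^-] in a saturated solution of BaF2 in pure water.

1.46e-2 M

BaF2(s) ⇌ Ba^2+(aq) + 2 F^-(aq)
Ksp = [Ba^2+][F^-]^2
With molar solubility s: [Ba^2+] = s, [F^-] = 2s.
Ksp = s(2s)^2 = 4s^3
s = (1.55 x 10^-6 / 4)^(1/3) = 7.290 × 10^-3 M
[F^-] = 2s = 1.46 × 10^-2 M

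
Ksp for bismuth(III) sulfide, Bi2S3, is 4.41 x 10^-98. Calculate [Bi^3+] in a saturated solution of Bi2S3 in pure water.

Bi2S3(s) ⇌ 2 Bi^3+(aq) + 3 S^2-(aq)
Ksp = [Bi^3+]^2[S^2-]^3
With molar solubility s: [Bi^3+] = 2s, [S^2-] = 3s.
So Ksp = (2s)^2 × (3s)^3 = 108s^5
s = (4.41 x 10^-98 / 108)^(1/5) = 1.325 × 10^-20 M
[Bi^3+] = 2s = 2.65 x 10^-20 M

[Bi^3+] ≈ 2.65 × 10^-20 M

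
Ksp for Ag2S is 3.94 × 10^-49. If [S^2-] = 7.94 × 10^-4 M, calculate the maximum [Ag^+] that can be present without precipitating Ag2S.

Ag2S(s) ⇌ 2 Ag^+ + S^2-
Ksp = [Ag^+]^2[S^2-]
Precipitation begins when Q = Ksp. With [S^2-] = 7.94 × 10^-4 M:
3.94 × 10^-49 = (7.94 × 10^-4) × [Ag^+]^2
[Ag^+] = (3.94 × 10^-49 / 7.94 × 10^-4)^(1/2) = 2.23 x 10^-23 M

[Ag^+] ≈ 2.23 × 10^-23 M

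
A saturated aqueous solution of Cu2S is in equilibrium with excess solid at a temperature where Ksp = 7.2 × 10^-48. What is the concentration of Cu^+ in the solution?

2.4 × 10^-16 M

Cu2S(s) ⇌ 2 Cu^+ + S^2-
Ksp = [Cu^+]^2[S^2-]
Let s = molar solubility. Then [Cu^+] = 2s and [S^2-] = s.
Substituting: Ksp = (2s)^2s = 4s^3
s = (7.2 × 10^-48 / 4)^(1/3) = 1.22 × 10^-16 M
[Cu^+] = 2s = 2.4 x 10^-16 M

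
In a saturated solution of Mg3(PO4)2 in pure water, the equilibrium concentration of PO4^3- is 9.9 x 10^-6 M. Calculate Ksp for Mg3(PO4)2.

Mg3(PO4)2(s) ⇌ 3 Mg^2+(aq) + 2 PO4^3-(aq)
Stoichiometry gives [Mg^2+] = (3/2)[PO4^3-] = 1.49 × 10^-5 M.
Ksp = [Mg^2+]^3[PO4^3-]^2
Ksp = (1.49 × 10^-5)^3 × (9.9 × 10^-6)^2 = 3.2 × 10^-25

Ksp = 3.2 × 10^-25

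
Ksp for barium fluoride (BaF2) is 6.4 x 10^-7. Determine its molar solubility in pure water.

BaF2(s) ⇌ Ba^2+ + 2 F^-
Ksp = [Ba^2+][F^-]^2
With molar solubility s: [Ba^2+] = s, [F^-] = 2s.
So Ksp = s × (2s)^2 = 4s^3
s^3 = 6.4 x 10^-7 / 4, so s = 5.4 × 10^-3 M

s ≈ 5.4 x 10^-3 M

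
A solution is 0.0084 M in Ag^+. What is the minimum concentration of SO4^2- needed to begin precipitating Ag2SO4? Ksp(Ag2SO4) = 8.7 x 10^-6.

[SO4^2-] = 0.12 M

Ag2SO4(s) <=> 2 Ag^+(aq) + SO4^2-(aq)
Ksp = [Ag^+]^2[SO4^2-]
Precipitation begins when Q = Ksp. With [Ag^+] = 0.0084 M:
8.7 x 10^-6 = (0.0084)^2 × [SO4^2-]
[SO4^2-] = (8.7 x 10^-6 / 7.06 × 10^-5) = 1.2 × 10^-1 M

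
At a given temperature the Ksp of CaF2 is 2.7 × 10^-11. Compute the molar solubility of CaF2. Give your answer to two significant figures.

CaF2(s) <=> Ca^2+ + 2 F^-
Ksp = [Ca^2+][F^-]^2
With molar solubility s: [Ca^2+] = s, [F^-] = 2s.
Substituting: Ksp = s(2s)^2 = 4s^3
s^3 = 2.7 × 10^-11 / 4, so s = 1.9 x 10^-4 M

s = 1.9e-4 M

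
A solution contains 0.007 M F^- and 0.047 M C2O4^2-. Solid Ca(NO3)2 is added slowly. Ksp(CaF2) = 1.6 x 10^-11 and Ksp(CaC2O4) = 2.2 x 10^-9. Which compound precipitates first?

CaC2O4

Each salt begins to precipitate when Q = Ksp, i.e. when [Ca^2+] reaches its threshold.
For CaF2: 1.6 x 10^-11 = (0.007)^2 × [Ca^2+]  ⇒  [Ca^2+] = 3.3 × 10^-7 M.
For CaC2O4: 2.2 x 10^-9 = 0.047 × [Ca^2+]  ⇒  [Ca^2+] = 4.7 x 10^-8 M.
The salt with the lower threshold [Ca^2+] precipitates first: CaC2O4.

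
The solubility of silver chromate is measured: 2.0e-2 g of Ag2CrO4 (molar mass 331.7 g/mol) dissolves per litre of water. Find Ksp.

Molar solubility s = (2.0 × 10^-2 g/L) / (331.7 g/mol) = 6.03 x 10^-5 M.
Ag2CrO4(s) ⇌ 2 Ag^+(aq) + CrO4^2-(aq)
If s mol/L of Ag2CrO4 dissolves, [Ag^+] = 2s and [CrO4^2-] = s.
Ksp = [Ag^+]^2[CrO4^2-]
Substituting: Ksp = (2s)^2s = 4s^3
With s = 6.03 × 10^-5: Ksp = 8.8 × 10^-13

Ksp ≈ 8.8 x 10^-13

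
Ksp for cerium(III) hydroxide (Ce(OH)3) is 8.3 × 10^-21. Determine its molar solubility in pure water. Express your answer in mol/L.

Ce(OH)3(s) ⇌ Ce^3+ + 3 OH^-
Ksp = [Ce^3+][OH^-]^3
For each mole of Ce(OH)3 that dissolves: [Ce^3+] = s, [OH^-] = 3s.
Substituting: Ksp = s(3s)^3 = 27s^4
Solving, s = (8.3 × 10^-21/27)^(1/4) = 4.2 × 10^-6 M

s ≈ 4.2 x 10^-6 M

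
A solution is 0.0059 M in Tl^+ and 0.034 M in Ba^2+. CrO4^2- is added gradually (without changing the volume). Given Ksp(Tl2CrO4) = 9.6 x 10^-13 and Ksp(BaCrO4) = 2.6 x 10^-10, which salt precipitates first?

Precipitation of each salt starts when its ion product equals its Ksp.
For Tl2CrO4: 9.6 x 10^-13 = (0.0059)^2 × [CrO4^2-]  ⇒  [CrO4^2-] = 2.8 x 10^-8 M.
For BaCrO4: 2.6 x 10^-10 = 0.034 × [CrO4^2-]  ⇒  [CrO4^2-] = 7.6 × 10^-9 M.
The salt with the lower threshold [CrO4^2-] precipitates first: BaCrO4.

BaCrO4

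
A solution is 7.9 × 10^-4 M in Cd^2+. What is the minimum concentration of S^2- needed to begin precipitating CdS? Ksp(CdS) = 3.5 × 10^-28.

[S^2-] = 4.4 × 10^-25 M

CdS(s) <=> Cd^2+(aq) + S^2-(aq)
Ksp = [Cd^2+][S^2-]
Precipitation begins when Q = Ksp. With [Cd^2+] = 7.9 × 10^-4 M:
3.5 × 10^-28 = (7.9 × 10^-4) × [S^2-]
[S^2-] = (3.5 × 10^-28 / 7.9 × 10^-4) = 4.4 × 10^-25 M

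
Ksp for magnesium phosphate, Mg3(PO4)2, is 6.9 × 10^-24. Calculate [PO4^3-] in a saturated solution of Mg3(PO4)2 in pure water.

1.8e-5 M

Mg3(PO4)2(s) ⇌ 3 Mg^2+(aq) + 2 PO4^3-(aq)
Ksp = [Mg^2+]^3[PO4^3-]^2
For each mole of Mg3(PO4)2 that dissolves: [Mg^2+] = 3s, [PO4^3-] = 2s.
Ksp = (3s)^3(2s)^2 = 108s^5
s = (6.9 × 10^-24 / 108)^(1/5) = 9.14 × 10^-6 M
[PO4^3-] = 2s = 1.8 x 10^-5 M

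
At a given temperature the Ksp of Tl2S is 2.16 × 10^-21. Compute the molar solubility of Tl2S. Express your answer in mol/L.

s = 8.14 x 10^-8 M

Tl2S(s) ⇌ 2 Tl^+(aq) + S^2-(aq)
Ksp = [Tl^+]^2[S^2-]
For each mole of Tl2S that dissolves: [Tl^+] = 2s, [S^2-] = s.
Substituting: Ksp = (2s)^2s = 4s^3
s = (2.16 × 10^-21 / 4)^(1/3) = 8.14 x 10^-8 M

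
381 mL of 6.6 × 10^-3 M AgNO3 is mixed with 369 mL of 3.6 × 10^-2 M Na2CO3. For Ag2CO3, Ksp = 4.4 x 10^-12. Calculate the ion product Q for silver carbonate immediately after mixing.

Total volume = 381 + 369 = 750 mL.
[Ag^+] = 6.6 x 10^-3 × (381/750) = 3.35 x 10^-3 M
[CO3^2-] = 3.6 x 10^-2 × (369/750) = 1.77 × 10^-2 M
Ag2CO3(s) ⇌ 2 Ag^+ + CO3^2-, so Q = [Ag^+]^2[CO3^2-]
Q = (3.35 × 10^-3)^2(1.77 × 10^-2) = 2.0 × 10^-7
Q > Ksp, so Ag2CO3 will precipitate.

Q ≈ 2.0e-7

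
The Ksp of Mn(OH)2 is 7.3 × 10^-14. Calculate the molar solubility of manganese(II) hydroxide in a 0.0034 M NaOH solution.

s = 6.3 × 10^-9 M

Mn(OH)2(s) ⇌ Mn^2+(aq) + 2 OH^-(aq)
Ksp = [Mn^2+][OH^-]^2
Let s be the molar solubility in this solution. [Mn^2+] = s, [OH^-] = 0.0034 + 2s ≈ 0.0034 (common-ion effect: OH^- is already 0.0034 M).
Ksp ≈ s × (0.0034)^2
s = 6.3 x 10^-9 M
Check: 2s = 1.3 x 10^-8 ≪ 0.0034, so the approximation is valid.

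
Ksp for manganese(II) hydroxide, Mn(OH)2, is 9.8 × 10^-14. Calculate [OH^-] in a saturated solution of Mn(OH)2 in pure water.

[OH^-] ≈ 5.8e-5 M

Mn(OH)2(s) ⇌ Mn^2+ + 2 OH^-
Ksp = [Mn^2+][OH^-]^2
Let s = molar solubility. Then [Mn^2+] = s and [OH^-] = 2s.
Substituting: Ksp = s(2s)^2 = 4s^3
s^3 = 9.8 × 10^-14 / 4, so s = 2.90 x 10^-5 M
[OH^-] = 2s = 5.8 × 10^-5 M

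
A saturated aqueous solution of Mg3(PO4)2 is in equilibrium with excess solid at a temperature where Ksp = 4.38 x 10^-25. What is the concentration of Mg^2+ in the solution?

Mg3(PO4)2(s) ⇌ 3 Mg^2+ + 2 PO4^3-
Ksp = [Mg^2+]^3[PO4^3-]^2
With molar solubility s: [Mg^2+] = 3s, [PO4^3-] = 2s.
So Ksp = (3s)^3 × (2s)^2 = 108s^5
Solving, s = (4.38 x 10^-25/108)^(1/5) = 5.268 x 10^-6 M
[Mg^2+] = 3s = 1.58 × 10^-5 M

1.58 × 10^-5 M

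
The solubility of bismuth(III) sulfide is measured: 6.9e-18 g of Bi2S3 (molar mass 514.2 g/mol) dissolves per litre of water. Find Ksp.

Ksp ≈ 4.7 × 10^-98

Molar solubility s = (6.9 × 10^-18 g/L) / (514.2 g/mol) = 1.34 × 10^-20 M.
Bi2S3(s) ⇌ 2 Bi^3+ + 3 S^2-
For each mole of Bi2S3 that dissolves: [Bi^3+] = 2s, [S^2-] = 3s.
Ksp = [Bi^3+]^2[S^2-]^3
So Ksp = (2s)^2 × (3s)^3 = 108s^5
Ksp = 108 × (1.34 x 10^-20)^5 = 4.7 × 10^-98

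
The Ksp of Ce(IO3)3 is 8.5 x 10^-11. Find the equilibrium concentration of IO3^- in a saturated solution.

Ce(IO3)3(s) ⇌ Ce^3+(aq) + 3 IO3^-(aq)
Ksp = [Ce^3+][IO3^-]^3
If s mol/L of Ce(IO3)3 dissolves, [Ce^3+] = s and [IO3^-] = 3s.
Ksp = s(3s)^3 = 27s^4
s^4 = 8.5 x 10^-11 / 27, so s = 1.33 x 10^-3 M
[IO3^-] = 3s = 4.0 × 10^-3 M

4.0 × 10^-3 M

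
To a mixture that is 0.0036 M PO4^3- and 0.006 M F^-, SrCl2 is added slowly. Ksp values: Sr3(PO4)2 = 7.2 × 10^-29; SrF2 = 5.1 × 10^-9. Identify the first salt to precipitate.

Each salt begins to precipitate when Q = Ksp, i.e. when [Sr^2+] reaches its threshold.
For Sr3(PO4)2: 7.2 × 10^-29 = (0.0036)^2 × [Sr^2+]^3  ⇒  [Sr^2+] = 1.8 × 10^-8 M.
For SrF2: 5.1 × 10^-9 = (0.006)^2 × [Sr^2+]  ⇒  [Sr^2+] = 1.4 × 10^-4 M.
The salt with the lower threshold [Sr^2+] precipitates first: Sr3(PO4)2.

Sr3(PO4)2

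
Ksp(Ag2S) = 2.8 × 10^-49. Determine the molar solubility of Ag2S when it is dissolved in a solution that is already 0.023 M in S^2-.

Ag2S(s) ⇌ 2 Ag^+(aq) + S^2-(aq)
Ksp = [Ag^+]^2[S^2-]
Let s be the molar solubility in this solution. [Ag^+] = 2s, [S^2-] = 0.023 + s ≈ 0.023 (since the S^2- already present dominates).
Ksp ≈ (2s)^2 × 0.023
s = 1.7 x 10^-24 M
Check: s = 1.7 x 10^-24 ≪ 0.023, so the approximation is valid.

1.7 × 10^-24 M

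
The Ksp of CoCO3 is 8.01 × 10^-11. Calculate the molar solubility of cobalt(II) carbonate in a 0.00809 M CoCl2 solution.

CoCO3(s) ⇌ Co^2+(aq) + CO3^2-(aq)
Ksp = [Co^2+][CO3^2-]
If s mol/L dissolves here, [Co^2+] = 0.00809 + s ≈ 0.00809, [CO3^2-] = s (Ksp is small, so little additional dissolves).
Ksp ≈ 0.00809 × s
s = 9.90 × 10^-9 M
Check: s = 9.9 × 10^-9 ≪ 0.00809, so the approximation is valid.

s ≈ 9.90 x 10^-9 M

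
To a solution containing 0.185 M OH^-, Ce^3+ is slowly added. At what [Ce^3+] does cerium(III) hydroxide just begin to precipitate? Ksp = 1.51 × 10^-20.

[Ce^3+] = 2.38 x 10^-18 M

Ce(OH)3(s) ⇌ Ce^3+ + 3 OH^-
Ksp = [Ce^3+][OH^-]^3
Precipitation begins when Q = Ksp. With [OH^-] = 0.185 M:
1.51 × 10^-20 = (0.185)^3 × [Ce^3+]
[Ce^3+] = (1.51 × 10^-20 / 6.332 × 10^-3) = 2.38 × 10^-18 M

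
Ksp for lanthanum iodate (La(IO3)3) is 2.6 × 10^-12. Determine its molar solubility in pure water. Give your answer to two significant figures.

La(IO3)3(s) ⇌ La^3+ + 3 IO3^-
Ksp = [La^3+][IO3^-]^3
With molar solubility s: [La^3+] = s, [IO3^-] = 3s.
So Ksp = s × (3s)^3 = 27s^4
Solving, s = (2.6 × 10^-12/27)^(1/4) = 5.6 x 10^-4 M

s ≈ 5.6 × 10^-4 M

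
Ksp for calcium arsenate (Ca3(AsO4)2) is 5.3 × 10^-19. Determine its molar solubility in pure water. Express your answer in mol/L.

8.7 × 10^-5 M

Ca3(AsO4)2(s) ⇌ 3 Ca^2+ + 2 AsO4^3-
Ksp = [Ca^2+]^3[AsO4^3-]^2
Let s = molar solubility. Then [Ca^2+] = 3s and [AsO4^3-] = 2s.
So Ksp = (3s)^3 × (2s)^2 = 108s^5
s = (5.3 × 10^-19 / 108)^(1/5) = 8.7 × 10^-5 M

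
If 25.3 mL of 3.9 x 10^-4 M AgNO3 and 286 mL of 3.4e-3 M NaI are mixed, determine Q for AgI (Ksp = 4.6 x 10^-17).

Total volume = 25.3 + 286 = 311.3 mL.
[Ag^+] = 3.9 x 10^-4 × (25.3/311.3) = 3.17 × 10^-5 M
[I^-] = 3.4 × 10^-3 × (286/311.3) = 3.12 × 10^-3 M
AgI(s) <=> Ag^+(aq) + I^-(aq), so Q = [Ag^+][I^-]
Q = (3.17 × 10^-5)(3.12 x 10^-3) = 9.9 x 10^-8
Q > Ksp, so AgI will precipitate.

9.9 x 10^-8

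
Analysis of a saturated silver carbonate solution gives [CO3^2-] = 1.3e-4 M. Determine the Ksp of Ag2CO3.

Ag2CO3(s) ⇌ 2 Ag^+(aq) + CO3^2-(aq)
Stoichiometry gives [Ag^+] = (2/1)[CO3^2-] = 2.60 x 10^-4 M.
Ksp = [Ag^+]^2[CO3^2-]
Ksp = (2.60 × 10^-4)^2 × 1.3 × 10^-4 = 8.8 × 10^-12

8.8 × 10^-12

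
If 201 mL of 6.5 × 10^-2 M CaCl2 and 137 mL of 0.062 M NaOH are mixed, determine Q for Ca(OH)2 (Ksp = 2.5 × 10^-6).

Q ≈ 2.4e-5

Total volume = 201 + 137 = 338 mL.
[Ca^2+] = 6.5 × 10^-2 × (201/338) = 3.87 x 10^-2 M
[OH^-] = 6.2 × 10^-2 × (137/338) = 2.51 × 10^-2 M
Ca(OH)2(s) ⇌ Ca^2+(aq) + 2 OH^-(aq), so Q = [Ca^2+][OH^-]^2
Q = (3.87 × 10^-2)(2.51 × 10^-2)^2 = 2.4 × 10^-5
Q > Ksp, so Ca(OH)2 will precipitate.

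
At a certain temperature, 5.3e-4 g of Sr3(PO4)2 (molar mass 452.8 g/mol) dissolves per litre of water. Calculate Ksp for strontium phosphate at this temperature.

2.4e-28

Molar solubility s = (5.3 x 10^-4 g/L) / (452.8 g/mol) = 1.17 × 10^-6 M.
Sr3(PO4)2(s) ⇌ 3 Sr^2+ + 2 PO4^3-
If s mol/L of Sr3(PO4)2 dissolves, [Sr^2+] = 3s and [PO4^3-] = 2s.
Ksp = [Sr^2+]^3[PO4^3-]^2
Substituting: Ksp = (3s)^3(2s)^2 = 108s^5
Ksp = 108 × (1.17 × 10^-6)^5 = 2.4 x 10^-28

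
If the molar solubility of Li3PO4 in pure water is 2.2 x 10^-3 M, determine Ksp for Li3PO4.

Li3PO4(s) ⇌ 3 Li^+ + PO4^3-
If s mol/L of Li3PO4 dissolves, [Li^+] = 3s and [PO4^3-] = s.
Ksp = [Li^+]^3[PO4^3-]
Ksp = (3s)^3s = 27s^4
Ksp = 27 × (2.2 x 10^-3)^4 = 6.3 x 10^-10

6.3e-10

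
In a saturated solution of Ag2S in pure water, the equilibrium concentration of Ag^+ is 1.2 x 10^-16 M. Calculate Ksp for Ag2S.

Ksp ≈ 8.6 × 10^-49

Ag2S(s) ⇌ 2 Ag^+(aq) + S^2-(aq)
Stoichiometry gives [S^2-] = (1/2)[Ag^+] = 6.00 × 10^-17 M.
Ksp = [Ag^+]^2[S^2-]
Ksp = (1.2 × 10^-16)^2 × 6.00 × 10^-17 = 8.6 × 10^-49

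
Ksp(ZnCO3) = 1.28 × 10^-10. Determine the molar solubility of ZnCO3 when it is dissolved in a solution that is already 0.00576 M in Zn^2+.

ZnCO3(s) ⇌ Zn^2+ + CO3^2-
Ksp = [Zn^2+][CO3^2-]
Let s be the molar solubility in this solution. [Zn^2+] = 0.00576 + s ≈ 0.00576, [CO3^2-] = s (since the Zn^2+ already present dominates).
Ksp ≈ 0.00576 × s
s = 2.22 × 10^-8 M
Check: s = 2.2 × 10^-8 ≪ 0.00576, so the approximation is valid.

s ≈ 2.22 × 10^-8 M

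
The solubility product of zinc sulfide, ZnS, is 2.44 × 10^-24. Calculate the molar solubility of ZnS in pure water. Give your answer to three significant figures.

s ≈ 1.56 x 10^-12 M

ZnS(s) ⇌ Zn^2+ + S^2-
Ksp = [Zn^2+][S^2-]
If s mol/L of ZnS dissolves, [Zn^2+] = s and [S^2-] = s.
Ksp = s × s = s^2
s = √(2.44 × 10^-24) = 1.56 × 10^-12 M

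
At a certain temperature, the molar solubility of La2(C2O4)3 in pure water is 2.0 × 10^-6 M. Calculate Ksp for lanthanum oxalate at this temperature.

La2(C2O4)3(s) ⇌ 2 La^3+(aq) + 3 C2O4^2-(aq)
For each mole of La2(C2O4)3 that dissolves: [La^3+] = 2s, [C2O4^2-] = 3s.
Ksp = [La^3+]^2[C2O4^2-]^3
Substituting: Ksp = (2s)^2(3s)^3 = 108s^5
Ksp = 108 × (2.0 x 10^-6)^5 = 3.5 × 10^-27

Ksp ≈ 3.5 × 10^-27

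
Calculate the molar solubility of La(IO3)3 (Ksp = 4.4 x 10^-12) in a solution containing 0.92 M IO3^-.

La(IO3)3(s) ⇌ La^3+(aq) + 3 IO3^-(aq)
Ksp = [La^3+][IO3^-]^3
If s mol/L dissolves here, [La^3+] = s, [IO3^-] = 0.92 + 3s ≈ 0.92 (Ksp is small, so little additional dissolves).
Ksp ≈ s × (0.92)^3
s = 5.7 × 10^-12 M
Check: 3s = 1.7 × 10^-11 ≪ 0.92, so the approximation is valid.

5.7 x 10^-12 M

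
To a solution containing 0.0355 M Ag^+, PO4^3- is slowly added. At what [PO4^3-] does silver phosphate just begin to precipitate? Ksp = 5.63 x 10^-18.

1.26 × 10^-13 M

Ag3PO4(s) ⇌ 3 Ag^+(aq) + PO4^3-(aq)
Ksp = [Ag^+]^3[PO4^3-]
Precipitation begins when Q = Ksp. With [Ag^+] = 0.0355 M:
5.63 x 10^-18 = (0.0355)^3 × [PO4^3-]
[PO4^3-] = (5.63 x 10^-18 / 4.474 x 10^-5) = 1.26 x 10^-13 M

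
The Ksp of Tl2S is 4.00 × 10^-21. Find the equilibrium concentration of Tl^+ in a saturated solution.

Tl2S(s) ⇌ 2 Tl^+(aq) + S^2-(aq)
Ksp = [Tl^+]^2[S^2-]
Let s = molar solubility. Then [Tl^+] = 2s and [S^2-] = s.
Ksp = (2s)^2s = 4s^3
Solving, s = (4.00 × 10^-21/4)^(1/3) = 1.000 × 10^-7 M
[Tl^+] = 2s = 2.00 x 10^-7 M

2.00e-7 M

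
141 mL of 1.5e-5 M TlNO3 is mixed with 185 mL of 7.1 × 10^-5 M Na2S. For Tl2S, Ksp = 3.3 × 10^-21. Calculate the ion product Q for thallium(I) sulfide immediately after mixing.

Total volume = 141 + 185 = 326 mL.
[Tl^+] = 1.5 × 10^-5 × (141/326) = 6.49 × 10^-6 M
[S^2-] = 7.1 × 10^-5 × (185/326) = 4.03 × 10^-5 M
Tl2S(s) <=> 2 Tl^+(aq) + S^2-(aq), so Q = [Tl^+]^2[S^2-]
Q = (6.49 x 10^-6)^2(4.03 × 10^-5) = 1.7 × 10^-15
Q > Ksp, so Tl2S will precipitate.

Q ≈ 1.7 × 10^-15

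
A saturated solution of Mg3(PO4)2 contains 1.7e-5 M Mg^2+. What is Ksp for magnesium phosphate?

Mg3(PO4)2(s) <=> 3 Mg^2+ + 2 PO4^3-
Stoichiometry gives [PO4^3-] = (2/3)[Mg^2+] = 1.13 × 10^-5 M.
Ksp = [Mg^2+]^3[PO4^3-]^2
Ksp = (1.7 × 10^-5)^3 × (1.13 × 10^-5)^2 = 6.3 × 10^-25

Ksp = 6.3e-25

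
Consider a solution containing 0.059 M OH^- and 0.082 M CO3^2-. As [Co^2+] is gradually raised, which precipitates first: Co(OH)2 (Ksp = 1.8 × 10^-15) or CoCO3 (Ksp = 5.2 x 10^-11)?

Precipitation of each salt starts when its ion product equals its Ksp.
For Co(OH)2: 1.8 × 10^-15 = (0.059)^2 × [Co^2+]  ⇒  [Co^2+] = 5.2 × 10^-13 M.
For CoCO3: 5.2 x 10^-11 = 0.082 × [Co^2+]  ⇒  [Co^2+] = 6.3 × 10^-10 M.
The salt with the lower threshold [Co^2+] precipitates first: Co(OH)2.

Co(OH)2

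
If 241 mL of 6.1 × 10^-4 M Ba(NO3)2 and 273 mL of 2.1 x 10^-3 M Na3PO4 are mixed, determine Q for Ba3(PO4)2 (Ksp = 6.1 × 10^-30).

Q ≈ 2.9 × 10^-17

Total volume = 241 + 273 = 514 mL.
[Ba^2+] = 6.1 × 10^-4 × (241/514) = 2.86 × 10^-4 M
[PO4^3-] = 2.1 × 10^-3 × (273/514) = 1.12 x 10^-3 M
Ba3(PO4)2(s) <=> 3 Ba^2+(aq) + 2 PO4^3-(aq), so Q = [Ba^2+]^3[PO4^3-]^2
Q = (2.86 x 10^-4)^3(1.12 x 10^-3)^2 = 2.9 × 10^-17
Q > Ksp, so Ba3(PO4)2 will precipitate.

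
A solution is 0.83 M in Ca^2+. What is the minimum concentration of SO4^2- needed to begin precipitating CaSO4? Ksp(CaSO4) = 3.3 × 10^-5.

[SO4^2-] ≈ 4.0 × 10^-5 M

CaSO4(s) <=> Ca^2+(aq) + SO4^2-(aq)
Ksp = [Ca^2+][SO4^2-]
Precipitation begins when Q = Ksp. With [Ca^2+] = 0.83 M:
3.3 × 10^-5 = (0.83) × [SO4^2-]
[SO4^2-] = (3.3 × 10^-5 / 8.3 × 10^-1) = 4.0 × 10^-5 M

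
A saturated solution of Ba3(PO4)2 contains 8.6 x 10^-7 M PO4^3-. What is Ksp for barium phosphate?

Ba3(PO4)2(s) <=> 3 Ba^2+ + 2 PO4^3-
Stoichiometry gives [Ba^2+] = (3/2)[PO4^3-] = 1.29 x 10^-6 M.
Ksp = [Ba^2+]^3[PO4^3-]^2
Ksp = (1.29 × 10^-6)^3 × (8.6 x 10^-7)^2 = 1.6 x 10^-30

1.6 × 10^-30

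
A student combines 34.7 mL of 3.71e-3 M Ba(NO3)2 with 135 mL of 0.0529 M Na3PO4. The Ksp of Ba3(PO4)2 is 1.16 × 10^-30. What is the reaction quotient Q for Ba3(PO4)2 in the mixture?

Total volume = 34.7 + 135 = 169.7 mL.
[Ba^2+] = 3.71 × 10^-3 × (34.7/169.7) = 7.586 x 10^-4 M
[PO4^3-] = 5.29 × 10^-2 × (135/169.7) = 4.208 × 10^-2 M
Ba3(PO4)2(s) ⇌ 3 Ba^2+(aq) + 2 PO4^3-(aq), so Q = [Ba^2+]^3[PO4^3-]^2
Q = (7.586 × 10^-4)^3(4.208 x 10^-2)^2 = 7.73 × 10^-13
Q > Ksp, so Ba3(PO4)2 will precipitate.

7.73 x 10^-13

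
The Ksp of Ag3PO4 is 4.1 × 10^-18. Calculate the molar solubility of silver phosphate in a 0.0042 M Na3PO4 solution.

s ≈ 3.3e-6 M

Ag3PO4(s) <=> 3 Ag^+(aq) + PO4^3-(aq)
Ksp = [Ag^+]^3[PO4^3-]
Let s = moles of Ag3PO4 that dissolve per litre. [Ag^+] = 3s, [PO4^3-] = 0.0042 + s ≈ 0.0042 (common-ion effect: PO4^3- is already 0.0042 M).
Ksp ≈ (3s)^3 × 0.0042
s = 3.3 × 10^-6 M
Check: s = 3.3 × 10^-6 ≪ 0.0042, so the approximation is valid.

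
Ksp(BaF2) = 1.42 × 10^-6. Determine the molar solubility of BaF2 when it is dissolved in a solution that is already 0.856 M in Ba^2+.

s ≈ 6.44e-4 M

BaF2(s) ⇌ Ba^2+ + 2 F^-
Ksp = [Ba^2+][F^-]^2
If s mol/L dissolves here, [Ba^2+] = 0.856 + s ≈ 0.856, [F^-] = 2s (common-ion effect: Ba^2+ is already 0.856 M).
Ksp ≈ 0.856 × (2s)^2
s = 6.44 × 10^-4 M
Check: s = 6.4 × 10^-4 ≪ 0.856, so the approximation is valid.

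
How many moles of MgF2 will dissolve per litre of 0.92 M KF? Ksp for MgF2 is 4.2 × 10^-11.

s ≈ 5.0 x 10^-11 M

MgF2(s) ⇌ Mg^2+ + 2 F^-
Ksp = [Mg^2+][F^-]^2
Let s = moles of MgF2 that dissolve per litre. [Mg^2+] = s, [F^-] = 0.92 + 2s ≈ 0.92 (Ksp is small, so little additional dissolves).
Ksp ≈ s × (0.92)^2
s = 5.0 × 10^-11 M
Check: 2s = 9.9 × 10^-11 ≪ 0.92, so the approximation is valid.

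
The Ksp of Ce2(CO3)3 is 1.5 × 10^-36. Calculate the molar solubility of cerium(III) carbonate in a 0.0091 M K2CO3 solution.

Ce2(CO3)3(s) ⇌ 2 Ce^3+(aq) + 3 CO3^2-(aq)
Ksp = [Ce^3+]^2[CO3^2-]^3
Let s be the molar solubility in this solution. [Ce^3+] = 2s, [CO3^2-] = 0.0091 + 3s ≈ 0.0091 (common-ion effect: CO3^2- is already 0.0091 M).
Ksp ≈ (2s)^2 × (0.0091)^3
s = 7.1 × 10^-16 M
Check: 3s = 2.1 × 10^-15 ≪ 0.0091, so the approximation is valid.

7.1 x 10^-16 M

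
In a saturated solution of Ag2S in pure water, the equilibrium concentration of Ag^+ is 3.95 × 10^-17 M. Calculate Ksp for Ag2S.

3.08 × 10^-50

Ag2S(s) ⇌ 2 Ag^+(aq) + S^2-(aq)
Stoichiometry gives [S^2-] = (1/2)[Ag^+] = 1.975 × 10^-17 M.
Ksp = [Ag^+]^2[S^2-]
Ksp = (3.95 × 10^-17)^2 × 1.975 × 10^-17 = 3.08 × 10^-50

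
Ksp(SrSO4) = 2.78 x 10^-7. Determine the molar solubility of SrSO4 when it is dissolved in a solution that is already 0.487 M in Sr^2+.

s ≈ 5.71 x 10^-7 M

SrSO4(s) ⇌ Sr^2+ + SO4^2-
Ksp = [Sr^2+][SO4^2-]
If s mol/L dissolves here, [Sr^2+] = 0.487 + s ≈ 0.487, [SO4^2-] = s (common-ion effect: Sr^2+ is already 0.487 M).
Ksp ≈ 0.487 × s
s = 5.71 × 10^-7 M
Check: s = 5.7 × 10^-7 ≪ 0.487, so the approximation is valid.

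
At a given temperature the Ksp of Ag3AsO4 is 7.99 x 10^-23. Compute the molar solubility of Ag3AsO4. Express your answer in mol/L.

Ag3AsO4(s) ⇌ 3 Ag^+ + AsO4^3-
Ksp = [Ag^+]^3[AsO4^3-]
If s mol/L of Ag3AsO4 dissolves, [Ag^+] = 3s and [AsO4^3-] = s.
Ksp = (3s)^3s = 27s^4
s^4 = 7.99 x 10^-23 / 27, so s = 1.31 × 10^-6 M

1.31 × 10^-6 M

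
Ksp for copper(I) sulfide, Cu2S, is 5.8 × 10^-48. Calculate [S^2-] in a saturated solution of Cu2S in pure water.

[S^2-] ≈ 1.1 × 10^-16 M

Cu2S(s) <=> 2 Cu^+(aq) + S^2-(aq)
Ksp = [Cu^+]^2[S^2-]
With molar solubility s: [Cu^+] = 2s, [S^2-] = s.
Substituting: Ksp = (2s)^2s = 4s^3
s^3 = 5.8 × 10^-48 / 4, so s = 1.13 × 10^-16 M
[S^2-] = s = 1.1 × 10^-16 M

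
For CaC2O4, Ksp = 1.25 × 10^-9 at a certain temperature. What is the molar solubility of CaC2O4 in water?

CaC2O4(s) <=> Ca^2+(aq) + C2O4^2-(aq)
Ksp = [Ca^2+][C2O4^2-]
With molar solubility s: [Ca^2+] = s, [C2O4^2-] = s.
Ksp = s^2
s = √(1.25 × 10^-9) = 3.54 × 10^-5 M

3.54e-5 M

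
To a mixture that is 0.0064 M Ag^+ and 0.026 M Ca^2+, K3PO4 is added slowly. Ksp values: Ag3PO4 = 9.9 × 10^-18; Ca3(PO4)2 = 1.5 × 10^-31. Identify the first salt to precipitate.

Precipitation of each salt starts when its ion product equals its Ksp.
For Ag3PO4: 9.9 × 10^-18 = (0.0064)^3 × [PO4^3-]  ⇒  [PO4^3-] = 3.8 × 10^-11 M.
For Ca3(PO4)2: 1.5 × 10^-31 = (0.026)^3 × [PO4^3-]^2  ⇒  [PO4^3-] = 9.2 × 10^-14 M.
The salt with the lower threshold [PO4^3-] precipitates first: Ca3(PO4)2.

Ca3(PO4)2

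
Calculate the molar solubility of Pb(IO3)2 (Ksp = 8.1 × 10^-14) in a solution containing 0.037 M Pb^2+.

7.4 × 10^-7 M

Pb(IO3)2(s) ⇌ Pb^2+ + 2 IO3^-
Ksp = [Pb^2+][IO3^-]^2
If s mol/L dissolves here, [Pb^2+] = 0.037 + s ≈ 0.037, [IO3^-] = 2s (common-ion effect: Pb^2+ is already 0.037 M).
Ksp ≈ 0.037 × (2s)^2
s = 7.4 x 10^-7 M
Check: s = 7.4 × 10^-7 ≪ 0.037, so the approximation is valid.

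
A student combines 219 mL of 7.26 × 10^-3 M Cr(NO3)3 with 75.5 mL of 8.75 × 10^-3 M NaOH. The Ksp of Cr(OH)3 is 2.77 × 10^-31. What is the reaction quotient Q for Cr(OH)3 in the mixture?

Q = 6.09e-11

Total volume = 219 + 75.5 = 294.5 mL.
[Cr^3+] = 7.26 x 10^-3 × (219/294.5) = 5.399 x 10^-3 M
[OH^-] = 8.75 x 10^-3 × (75.5/294.5) = 2.243 × 10^-3 M
Cr(OH)3(s) <=> Cr^3+(aq) + 3 OH^-(aq), so Q = [Cr^3+][OH^-]^3
Q = (5.399 × 10^-3)(2.243 × 10^-3)^3 = 6.09 × 10^-11
Q > Ksp, so Cr(OH)3 will precipitate.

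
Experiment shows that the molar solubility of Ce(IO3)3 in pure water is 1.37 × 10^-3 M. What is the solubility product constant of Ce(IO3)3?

Ksp = 9.51 × 10^-11

Ce(IO3)3(s) <=> Ce^3+ + 3 IO3^-
If s mol/L of Ce(IO3)3 dissolves, [Ce^3+] = s and [IO3^-] = 3s.
Ksp = [Ce^3+][IO3^-]^3
Ksp = s(3s)^3 = 27s^4
Ksp = 27 × (1.37 x 10^-3)^4 = 9.51 × 10^-11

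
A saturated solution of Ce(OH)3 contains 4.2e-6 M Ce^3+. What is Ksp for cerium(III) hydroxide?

Ce(OH)3(s) ⇌ Ce^3+ + 3 OH^-
Stoichiometry gives [OH^-] = (3/1)[Ce^3+] = 1.26 x 10^-5 M.
Ksp = [Ce^3+][OH^-]^3
Ksp = 4.2 × 10^-6 × (1.26 × 10^-5)^3 = 8.4 x 10^-21

8.4 × 10^-21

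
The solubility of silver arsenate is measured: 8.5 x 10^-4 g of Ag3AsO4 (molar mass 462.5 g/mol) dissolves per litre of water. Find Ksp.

3.1e-22

Molar solubility s = (8.5 × 10^-4 g/L) / (462.5 g/mol) = 1.84 × 10^-6 M.
Ag3AsO4(s) <=> 3 Ag^+(aq) + AsO4^3-(aq)
If s mol/L of Ag3AsO4 dissolves, [Ag^+] = 3s and [AsO4^3-] = s.
Ksp = [Ag^+]^3[AsO4^3-]
So Ksp = (3s)^3 × s = 27s^4
With s = 1.84 × 10^-6: Ksp = 3.1 × 10^-22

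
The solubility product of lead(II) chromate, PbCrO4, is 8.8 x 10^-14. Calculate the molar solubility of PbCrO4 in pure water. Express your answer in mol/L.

3.0e-7 M

PbCrO4(s) ⇌ Pb^2+(aq) + CrO4^2-(aq)
Ksp = [Pb^2+][CrO4^2-]
With molar solubility s: [Pb^2+] = s, [CrO4^2-] = s.
Ksp = s^2
s = (8.8 x 10^-14)^(1/2) = 3.0 × 10^-7 M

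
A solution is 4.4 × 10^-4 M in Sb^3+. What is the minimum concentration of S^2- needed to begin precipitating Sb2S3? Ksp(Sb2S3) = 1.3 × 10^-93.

Sb2S3(s) ⇌ 2 Sb^3+ + 3 S^2-
Ksp = [Sb^3+]^2[S^2-]^3
Precipitation begins when Q = Ksp. With [Sb^3+] = 4.4 × 10^-4 M:
1.3 × 10^-93 = (4.4 × 10^-4)^2 × [S^2-]^3
[S^2-] = (1.3 × 10^-93 / 1.94 × 10^-7)^(1/3) = 1.9 x 10^-29 M

1.9e-29 M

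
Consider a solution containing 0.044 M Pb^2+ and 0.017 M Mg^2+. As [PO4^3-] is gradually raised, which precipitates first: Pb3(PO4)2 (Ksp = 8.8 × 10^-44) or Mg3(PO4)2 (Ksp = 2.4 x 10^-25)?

Pb3(PO4)2

Each salt begins to precipitate when Q = Ksp, i.e. when [PO4^3-] reaches its threshold.
For Pb3(PO4)2: 8.8 × 10^-44 = (0.044)^3 × [PO4^3-]^2  ⇒  [PO4^3-] = 3.2 x 10^-20 M.
For Mg3(PO4)2: 2.4 x 10^-25 = (0.017)^3 × [PO4^3-]^2  ⇒  [PO4^3-] = 2.2 x 10^-10 M.
The salt with the lower threshold [PO4^3-] precipitates first: Pb3(PO4)2.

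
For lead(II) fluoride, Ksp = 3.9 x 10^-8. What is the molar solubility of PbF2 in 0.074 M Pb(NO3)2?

PbF2(s) <=> Pb^2+(aq) + 2 F^-(aq)
Ksp = [Pb^2+][F^-]^2
If s mol/L dissolves here, [Pb^2+] = 0.074 + s ≈ 0.074, [F^-] = 2s (common-ion effect: Pb^2+ is already 0.074 M).
Ksp ≈ 0.074 × (2s)^2
s = 3.6 × 10^-4 M
Check: s = 3.6 x 10^-4 ≪ 0.074, so the approximation is valid.

s = 3.6 x 10^-4 M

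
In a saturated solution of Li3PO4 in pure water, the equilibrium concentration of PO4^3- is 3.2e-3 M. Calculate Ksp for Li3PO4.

2.8 x 10^-9

Li3PO4(s) ⇌ 3 Li^+(aq) + PO4^3-(aq)
Stoichiometry gives [Li^+] = (3/1)[PO4^3-] = 9.60 × 10^-3 M.
Ksp = [Li^+]^3[PO4^3-]
Ksp = (9.60 x 10^-3)^3 × 3.2 × 10^-3 = 2.8 × 10^-9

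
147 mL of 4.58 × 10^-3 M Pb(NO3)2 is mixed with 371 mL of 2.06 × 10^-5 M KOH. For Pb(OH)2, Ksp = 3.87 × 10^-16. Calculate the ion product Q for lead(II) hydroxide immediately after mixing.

Q = 2.83e-13

Total volume = 147 + 371 = 518 mL.
[Pb^2+] = 4.58 x 10^-3 × (147/518) = 1.300 × 10^-3 M
[OH^-] = 2.06 × 10^-5 × (371/518) = 1.475 × 10^-5 M
Pb(OH)2(s) ⇌ Pb^2+ + 2 OH^-, so Q = [Pb^2+][OH^-]^2
Q = (1.300 × 10^-3)(1.475 x 10^-5)^2 = 2.83 × 10^-13
Q > Ksp, so Pb(OH)2 will precipitate.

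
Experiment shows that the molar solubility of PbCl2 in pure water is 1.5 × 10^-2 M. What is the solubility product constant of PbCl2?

Ksp = 1.4e-5

PbCl2(s) ⇌ Pb^2+ + 2 Cl^-
For each mole of PbCl2 that dissolves: [Pb^2+] = s, [Cl^-] = 2s.
Ksp = [Pb^2+][Cl^-]^2
So Ksp = s × (2s)^2 = 4s^3
Ksp = 4 × (1.5 x 10^-2)^3 = 1.4 × 10^-5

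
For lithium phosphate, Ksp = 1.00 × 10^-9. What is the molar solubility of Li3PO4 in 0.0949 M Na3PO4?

s ≈ 7.31e-4 M

Li3PO4(s) ⇌ 3 Li^+ + PO4^3-
Ksp = [Li^+]^3[PO4^3-]
Let s = moles of Li3PO4 that dissolve per litre. [Li^+] = 3s, [PO4^3-] = 0.0949 + s ≈ 0.0949 (Ksp is small, so little additional dissolves).
Ksp ≈ (3s)^3 × 0.0949
s = 7.31 × 10^-4 M
Check: s = 7.3 × 10^-4 ≪ 0.0949, so the approximation is valid.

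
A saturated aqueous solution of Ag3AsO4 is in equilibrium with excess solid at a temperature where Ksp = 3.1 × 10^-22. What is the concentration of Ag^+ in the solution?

[Ag^+] = 5.5e-6 M

Ag3AsO4(s) ⇌ 3 Ag^+(aq) + AsO4^3-(aq)
Ksp = [Ag^+]^3[AsO4^3-]
For each mole of Ag3AsO4 that dissolves: [Ag^+] = 3s, [AsO4^3-] = s.
Substituting: Ksp = (3s)^3s = 27s^4
s^4 = 3.1 × 10^-22 / 27, so s = 1.84 × 10^-6 M
[Ag^+] = 3s = 5.5 x 10^-6 M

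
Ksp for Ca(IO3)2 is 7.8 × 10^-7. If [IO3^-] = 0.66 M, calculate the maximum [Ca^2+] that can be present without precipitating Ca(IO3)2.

[Ca^2+] ≈ 1.8 × 10^-6 M

Ca(IO3)2(s) ⇌ Ca^2+ + 2 IO3^-
Ksp = [Ca^2+][IO3^-]^2
Precipitation begins when Q = Ksp. With [IO3^-] = 0.66 M:
7.8 × 10^-7 = (0.66)^2 × [Ca^2+]
[Ca^2+] = (7.8 × 10^-7 / 4.36 × 10^-1) = 1.8 × 10^-6 M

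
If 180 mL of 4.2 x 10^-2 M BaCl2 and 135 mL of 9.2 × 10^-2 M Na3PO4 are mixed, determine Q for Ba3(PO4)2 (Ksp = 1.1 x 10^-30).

2.1 × 10^-8

Total volume = 180 + 135 = 315 mL.
[Ba^2+] = 4.2 × 10^-2 × (180/315) = 2.40 × 10^-2 M
[PO4^3-] = 9.2 x 10^-2 × (135/315) = 3.94 × 10^-2 M
Ba3(PO4)2(s) ⇌ 3 Ba^2+(aq) + 2 PO4^3-(aq), so Q = [Ba^2+]^3[PO4^3-]^2
Q = (2.40 x 10^-2)^3(3.94 x 10^-2)^2 = 2.1 x 10^-8
Q > Ksp, so Ba3(PO4)2 will precipitate.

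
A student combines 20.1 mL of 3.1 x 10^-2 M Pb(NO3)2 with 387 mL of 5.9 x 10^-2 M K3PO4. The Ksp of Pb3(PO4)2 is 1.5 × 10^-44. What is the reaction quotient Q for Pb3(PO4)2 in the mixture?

1.1e-11

Total volume = 20.1 + 387 = 407.1 mL.
[Pb^2+] = 3.1 × 10^-2 × (20.1/407.1) = 1.53 × 10^-3 M
[PO4^3-] = 5.9 × 10^-2 × (387/407.1) = 5.61 x 10^-2 M
Pb3(PO4)2(s) ⇌ 3 Pb^2+ + 2 PO4^3-, so Q = [Pb^2+]^3[PO4^3-]^2
Q = (1.53 × 10^-3)^3(5.61 × 10^-2)^2 = 1.1 x 10^-11
Q > Ksp, so Pb3(PO4)2 will precipitate.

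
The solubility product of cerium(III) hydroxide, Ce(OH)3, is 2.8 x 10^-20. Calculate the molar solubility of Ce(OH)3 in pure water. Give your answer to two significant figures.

Ce(OH)3(s) ⇌ Ce^3+(aq) + 3 OH^-(aq)
Ksp = [Ce^3+][OH^-]^3
If s mol/L of Ce(OH)3 dissolves, [Ce^3+] = s and [OH^-] = 3s.
Substituting: Ksp = s(3s)^3 = 27s^4
s = (2.8 x 10^-20 / 27)^(1/4) = 5.7 × 10^-6 M

5.7 x 10^-6 M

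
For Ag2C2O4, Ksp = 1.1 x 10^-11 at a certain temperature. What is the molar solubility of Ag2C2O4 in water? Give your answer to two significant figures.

s = 1.4 × 10^-4 M

Ag2C2O4(s) ⇌ 2 Ag^+(aq) + C2O4^2-(aq)
Ksp = [Ag^+]^2[C2O4^2-]
With molar solubility s: [Ag^+] = 2s, [C2O4^2-] = s.
Ksp = (2s)^2s = 4s^3
s^3 = 1.1 x 10^-11 / 4, so s = 1.4 × 10^-4 M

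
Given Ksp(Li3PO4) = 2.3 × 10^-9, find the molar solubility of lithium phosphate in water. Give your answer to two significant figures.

s ≈ 3.0e-3 M

Li3PO4(s) <=> 3 Li^+(aq) + PO4^3-(aq)
Ksp = [Li^+]^3[PO4^3-]
For each mole of Li3PO4 that dissolves: [Li^+] = 3s, [PO4^3-] = s.
So Ksp = (3s)^3 × s = 27s^4
Solving, s = (2.3 × 10^-9/27)^(1/4) = 3.0 x 10^-3 M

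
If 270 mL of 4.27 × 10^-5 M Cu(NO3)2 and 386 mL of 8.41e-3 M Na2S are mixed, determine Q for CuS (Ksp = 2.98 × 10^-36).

Total volume = 270 + 386 = 656 mL.
[Cu^2+] = 4.27 x 10^-5 × (270/656) = 1.757 × 10^-5 M
[S^2-] = 8.41 × 10^-3 × (386/656) = 4.949 × 10^-3 M
CuS(s) ⇌ Cu^2+(aq) + S^2-(aq), so Q = [Cu^2+][S^2-]
Q = (1.757 × 10^-5)(4.949 × 10^-3) = 8.70 × 10^-8
Q > Ksp, so CuS will precipitate.

8.70e-8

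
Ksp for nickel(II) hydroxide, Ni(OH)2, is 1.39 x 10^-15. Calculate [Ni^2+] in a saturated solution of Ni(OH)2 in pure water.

Ni(OH)2(s) ⇌ Ni^2+ + 2 OH^-
Ksp = [Ni^2+][OH^-]^2
With molar solubility s: [Ni^2+] = s, [OH^-] = 2s.
Substituting: Ksp = s(2s)^2 = 4s^3
Solving, s = (1.39 x 10^-15/4)^(1/3) = 7.030 x 10^-6 M
[Ni^2+] = s = 7.03 × 10^-6 M

[Ni^2+] = 7.03 x 10^-6 M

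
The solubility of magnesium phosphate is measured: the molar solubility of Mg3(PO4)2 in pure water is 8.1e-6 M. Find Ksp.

Ksp ≈ 3.8 x 10^-24

Mg3(PO4)2(s) ⇌ 3 Mg^2+(aq) + 2 PO4^3-(aq)
For each mole of Mg3(PO4)2 that dissolves: [Mg^2+] = 3s, [PO4^3-] = 2s.
Ksp = [Mg^2+]^3[PO4^3-]^2
Ksp = (3s)^3(2s)^2 = 108s^5
Ksp = 108 × (8.1 × 10^-6)^5 = 3.8 × 10^-24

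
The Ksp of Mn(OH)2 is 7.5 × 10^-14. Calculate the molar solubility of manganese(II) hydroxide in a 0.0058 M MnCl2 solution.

Mn(OH)2(s) ⇌ Mn^2+ + 2 OH^-
Ksp = [Mn^2+][OH^-]^2
Let s = moles of Mn(OH)2 that dissolve per litre. [Mn^2+] = 0.0058 + s ≈ 0.0058, [OH^-] = 2s (since Mn^2+ from MnCl2 dominates).
Ksp ≈ 0.0058 × (2s)^2
s = 1.8 x 10^-6 M
Check: s = 1.8 × 10^-6 ≪ 0.0058, so the approximation is valid.

1.8e-6 M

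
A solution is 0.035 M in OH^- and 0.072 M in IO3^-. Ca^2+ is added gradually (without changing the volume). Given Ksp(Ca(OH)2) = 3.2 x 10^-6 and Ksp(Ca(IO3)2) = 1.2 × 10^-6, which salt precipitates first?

Ca(IO3)2

Each salt begins to precipitate when Q = Ksp, i.e. when [Ca^2+] reaches its threshold.
For Ca(OH)2: 3.2 x 10^-6 = (0.035)^2 × [Ca^2+]  ⇒  [Ca^2+] = 2.6 × 10^-3 M.
For Ca(IO3)2: 1.2 × 10^-6 = (0.072)^2 × [Ca^2+]  ⇒  [Ca^2+] = 2.3 × 10^-4 M.
The salt with the lower threshold [Ca^2+] precipitates first: Ca(IO3)2.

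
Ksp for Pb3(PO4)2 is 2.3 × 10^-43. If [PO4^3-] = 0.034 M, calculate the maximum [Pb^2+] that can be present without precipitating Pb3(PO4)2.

5.8 × 10^-14 M

Pb3(PO4)2(s) <=> 3 Pb^2+(aq) + 2 PO4^3-(aq)
Ksp = [Pb^2+]^3[PO4^3-]^2
Precipitation begins when Q = Ksp. With [PO4^3-] = 0.034 M:
2.3 × 10^-43 = (0.034)^2 × [Pb^2+]^3
[Pb^2+] = (2.3 × 10^-43 / 1.16 × 10^-3)^(1/3) = 5.8 × 10^-14 M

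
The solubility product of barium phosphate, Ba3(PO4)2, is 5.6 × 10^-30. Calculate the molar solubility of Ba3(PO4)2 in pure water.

Ba3(PO4)2(s) <=> 3 Ba^2+ + 2 PO4^3-
Ksp = [Ba^2+]^3[PO4^3-]^2
Let s = molar solubility. Then [Ba^2+] = 3s and [PO4^3-] = 2s.
So Ksp = (3s)^3 × (2s)^2 = 108s^5
s = (5.6 × 10^-30 / 108)^(1/5) = 5.5 x 10^-7 M

s ≈ 5.5 x 10^-7 M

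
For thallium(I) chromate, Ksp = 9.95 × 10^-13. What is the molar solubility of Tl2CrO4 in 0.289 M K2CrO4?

9.28e-7 M

Tl2CrO4(s) ⇌ 2 Tl^+ + CrO4^2-
Ksp = [Tl^+]^2[CrO4^2-]
Let s be the molar solubility in this solution. [Tl^+] = 2s, [CrO4^2-] = 0.289 + s ≈ 0.289 (since CrO4^2- from K2CrO4 dominates).
Ksp ≈ (2s)^2 × 0.289
s = 9.28 × 10^-7 M
Check: s = 9.3 × 10^-7 ≪ 0.289, so the approximation is valid.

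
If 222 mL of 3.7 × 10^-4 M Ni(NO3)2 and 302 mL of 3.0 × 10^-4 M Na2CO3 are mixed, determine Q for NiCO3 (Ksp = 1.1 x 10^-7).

Total volume = 222 + 302 = 524 mL.
[Ni^2+] = 3.7 × 10^-4 × (222/524) = 1.57 x 10^-4 M
[CO3^2-] = 3.0 x 10^-4 × (302/524) = 1.73 × 10^-4 M
NiCO3(s) <=> Ni^2+(aq) + CO3^2-(aq), so Q = [Ni^2+][CO3^2-]
Q = (1.57 × 10^-4)(1.73 × 10^-4) = 2.7 x 10^-8
Q < Ksp, so no precipitate of NiCO3 forms.

Q = 2.7 × 10^-8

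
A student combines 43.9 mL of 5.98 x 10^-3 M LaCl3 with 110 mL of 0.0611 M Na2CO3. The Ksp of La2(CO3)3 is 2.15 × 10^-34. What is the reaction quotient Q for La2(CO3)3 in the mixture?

Total volume = 43.9 + 110 = 153.9 mL.
[La^3+] = 5.98 x 10^-3 × (43.9/153.9) = 1.706 × 10^-3 M
[CO3^2-] = 6.11 × 10^-2 × (110/153.9) = 4.367 x 10^-2 M
La2(CO3)3(s) <=> 2 La^3+ + 3 CO3^2-, so Q = [La^3+]^2[CO3^2-]^3
Q = (1.706 × 10^-3)^2(4.367 × 10^-2)^3 = 2.42 × 10^-10
Q > Ksp, so La2(CO3)3 will precipitate.

Q ≈ 2.42 × 10^-10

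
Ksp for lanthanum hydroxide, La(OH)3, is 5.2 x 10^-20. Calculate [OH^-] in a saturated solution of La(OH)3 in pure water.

La(OH)3(s) ⇌ La^3+(aq) + 3 OH^-(aq)
Ksp = [La^3+][OH^-]^3
Let s = molar solubility. Then [La^3+] = s and [OH^-] = 3s.
Substituting: Ksp = s(3s)^3 = 27s^4
s^4 = 5.2 x 10^-20 / 27, so s = 6.62 x 10^-6 M
[OH^-] = 3s = 2.0 × 10^-5 M

[OH^-] ≈ 2.0 × 10^-5 M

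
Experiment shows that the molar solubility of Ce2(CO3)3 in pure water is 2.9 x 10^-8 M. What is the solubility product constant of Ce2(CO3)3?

Ksp ≈ 2.2 × 10^-36

Ce2(CO3)3(s) ⇌ 2 Ce^3+ + 3 CO3^2-
Let s = molar solubility. Then [Ce^3+] = 2s and [CO3^2-] = 3s.
Ksp = [Ce^3+]^2[CO3^2-]^3
Ksp = (2s)^2(3s)^3 = 108s^5
Ksp = 108 × (2.9 × 10^-8)^5 = 2.2 × 10^-36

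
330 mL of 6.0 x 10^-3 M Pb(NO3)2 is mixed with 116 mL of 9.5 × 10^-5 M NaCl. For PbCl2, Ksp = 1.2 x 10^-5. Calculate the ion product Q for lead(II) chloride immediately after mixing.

2.7 x 10^-12

Total volume = 330 + 116 = 446 mL.
[Pb^2+] = 6.0 × 10^-3 × (330/446) = 4.44 × 10^-3 M
[Cl^-] = 9.5 × 10^-5 × (116/446) = 2.47 × 10^-5 M
PbCl2(s) ⇌ Pb^2+ + 2 Cl^-, so Q = [Pb^2+][Cl^-]^2
Q = (4.44 x 10^-3)(2.47 × 10^-5)^2 = 2.7 x 10^-12
Q < Ksp, so no precipitate of PbCl2 forms.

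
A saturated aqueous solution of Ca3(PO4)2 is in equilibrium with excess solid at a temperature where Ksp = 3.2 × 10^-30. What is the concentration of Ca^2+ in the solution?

Ca3(PO4)2(s) <=> 3 Ca^2+ + 2 PO4^3-
Ksp = [Ca^2+]^3[PO4^3-]^2
Let s = molar solubility. Then [Ca^2+] = 3s and [PO4^3-] = 2s.
Ksp = (3s)^3(2s)^2 = 108s^5
s = (3.2 × 10^-30 / 108)^(1/5) = 4.95 × 10^-7 M
[Ca^2+] = 3s = 1.5 × 10^-6 M

1.5 × 10^-6 M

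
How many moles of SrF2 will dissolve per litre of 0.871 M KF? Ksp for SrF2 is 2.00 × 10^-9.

SrF2(s) ⇌ Sr^2+(aq) + 2 F^-(aq)
Ksp = [Sr^2+][F^-]^2
Let s be the molar solubility in this solution. [Sr^2+] = s, [F^-] = 0.871 + 2s ≈ 0.871 (common-ion effect: F^- is already 0.871 M).
Ksp ≈ s × (0.871)^2
s = 2.64 × 10^-9 M
Check: 2s = 5.3 × 10^-9 ≪ 0.871, so the approximation is valid.

s = 2.64 × 10^-9 M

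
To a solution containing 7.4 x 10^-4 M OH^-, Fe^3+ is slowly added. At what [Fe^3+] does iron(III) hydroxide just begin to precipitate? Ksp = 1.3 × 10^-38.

3.2 × 10^-29 M

Fe(OH)3(s) ⇌ Fe^3+(aq) + 3 OH^-(aq)
Ksp = [Fe^3+][OH^-]^3
Precipitation begins when Q = Ksp. With [OH^-] = 7.4 x 10^-4 M:
1.3 × 10^-38 = (7.4 x 10^-4)^3 × [Fe^3+]
[Fe^3+] = (1.3 × 10^-38 / 4.05 × 10^-10) = 3.2 × 10^-29 M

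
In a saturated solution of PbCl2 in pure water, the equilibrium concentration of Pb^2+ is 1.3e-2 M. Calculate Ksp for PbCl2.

Ksp ≈ 8.8 × 10^-6

PbCl2(s) <=> Pb^2+ + 2 Cl^-
Stoichiometry gives [Cl^-] = (2/1)[Pb^2+] = 2.60 × 10^-2 M.
Ksp = [Pb^2+][Cl^-]^2
Ksp = 1.3 × 10^-2 × (2.60 × 10^-2)^2 = 8.8 × 10^-6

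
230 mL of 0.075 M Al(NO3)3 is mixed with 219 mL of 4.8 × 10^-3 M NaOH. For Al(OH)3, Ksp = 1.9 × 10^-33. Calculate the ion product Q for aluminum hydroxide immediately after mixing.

Total volume = 230 + 219 = 449 mL.
[Al^3+] = 7.5 × 10^-2 × (230/449) = 3.84 × 10^-2 M
[OH^-] = 4.8 × 10^-3 × (219/449) = 2.34 × 10^-3 M
Al(OH)3(s) ⇌ Al^3+ + 3 OH^-, so Q = [Al^3+][OH^-]^3
Q = (3.84 × 10^-2)(2.34 x 10^-3)^3 = 4.9 × 10^-10
Q > Ksp, so Al(OH)3 will precipitate.

Q ≈ 4.9 × 10^-10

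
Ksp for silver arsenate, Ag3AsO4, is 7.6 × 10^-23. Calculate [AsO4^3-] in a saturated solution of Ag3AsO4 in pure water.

Ag3AsO4(s) ⇌ 3 Ag^+(aq) + AsO4^3-(aq)
Ksp = [Ag^+]^3[AsO4^3-]
For each mole of Ag3AsO4 that dissolves: [Ag^+] = 3s, [AsO4^3-] = s.
So Ksp = (3s)^3 × s = 27s^4
s^4 = 7.6 × 10^-23 / 27, so s = 1.30 × 10^-6 M
[AsO4^3-] = s = 1.3 × 10^-6 M

1.3 x 10^-6 M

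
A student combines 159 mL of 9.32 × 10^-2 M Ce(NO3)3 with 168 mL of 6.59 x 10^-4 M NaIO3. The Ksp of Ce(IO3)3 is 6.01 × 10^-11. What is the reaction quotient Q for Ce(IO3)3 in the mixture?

Total volume = 159 + 168 = 327 mL.
[Ce^3+] = 9.32 x 10^-2 × (159/327) = 4.532 × 10^-2 M
[IO3^-] = 6.59 x 10^-4 × (168/327) = 3.386 x 10^-4 M
Ce(IO3)3(s) <=> Ce^3+(aq) + 3 IO3^-(aq), so Q = [Ce^3+][IO3^-]^3
Q = (4.532 x 10^-2)(3.386 × 10^-4)^3 = 1.76 × 10^-12
Q < Ksp, so no precipitate of Ce(IO3)3 forms.

Q = 1.76 × 10^-12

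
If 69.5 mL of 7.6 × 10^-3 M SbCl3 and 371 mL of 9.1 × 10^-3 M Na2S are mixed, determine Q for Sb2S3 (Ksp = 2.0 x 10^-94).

Total volume = 69.5 + 371 = 440.5 mL.
[Sb^3+] = 7.6 x 10^-3 × (69.5/440.5) = 1.20 × 10^-3 M
[S^2-] = 9.1 x 10^-3 × (371/440.5) = 7.66 × 10^-3 M
Sb2S3(s) <=> 2 Sb^3+(aq) + 3 S^2-(aq), so Q = [Sb^3+]^2[S^2-]^3
Q = (1.20 x 10^-3)^2(7.66 x 10^-3)^3 = 6.5 × 10^-13
Q > Ksp, so Sb2S3 will precipitate.

Q = 6.5 × 10^-13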